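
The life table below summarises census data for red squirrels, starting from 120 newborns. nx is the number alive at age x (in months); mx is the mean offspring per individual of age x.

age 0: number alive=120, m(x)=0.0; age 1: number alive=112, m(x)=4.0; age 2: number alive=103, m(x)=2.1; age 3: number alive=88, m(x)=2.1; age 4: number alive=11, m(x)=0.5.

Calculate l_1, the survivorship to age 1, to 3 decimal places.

l_1 = n_1/n_0 = 112/120 = 0.933333… → 0.933

0.933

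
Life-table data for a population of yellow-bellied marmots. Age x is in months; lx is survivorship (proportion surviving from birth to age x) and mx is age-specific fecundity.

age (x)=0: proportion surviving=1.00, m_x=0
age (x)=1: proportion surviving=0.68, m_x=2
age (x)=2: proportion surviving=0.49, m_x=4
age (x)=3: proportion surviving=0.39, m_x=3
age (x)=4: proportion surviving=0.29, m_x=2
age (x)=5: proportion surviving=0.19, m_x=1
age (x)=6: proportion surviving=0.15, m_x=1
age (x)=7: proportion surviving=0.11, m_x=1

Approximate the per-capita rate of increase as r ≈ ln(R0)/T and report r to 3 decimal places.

0.687

R0 = Σ lx·mx = 0 + 1.36 + 1.96 + 1.17 + 0.58 + 0.19 + 0.15 + 0.11 = 5.52
Σ x·lx·mx = 13.73; T = 13.73/5.52 = 2.48732…
r ≈ ln(R0)/T = ln(5.52)/2.48732… = 0.68684… → 0.687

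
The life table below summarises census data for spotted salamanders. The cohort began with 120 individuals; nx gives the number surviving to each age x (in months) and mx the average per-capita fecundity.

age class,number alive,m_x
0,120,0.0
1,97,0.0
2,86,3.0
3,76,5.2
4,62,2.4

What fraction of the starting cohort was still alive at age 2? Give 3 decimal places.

l_2 = n_2/n_0 = 86/120 = 0.716667… → 0.717

0.717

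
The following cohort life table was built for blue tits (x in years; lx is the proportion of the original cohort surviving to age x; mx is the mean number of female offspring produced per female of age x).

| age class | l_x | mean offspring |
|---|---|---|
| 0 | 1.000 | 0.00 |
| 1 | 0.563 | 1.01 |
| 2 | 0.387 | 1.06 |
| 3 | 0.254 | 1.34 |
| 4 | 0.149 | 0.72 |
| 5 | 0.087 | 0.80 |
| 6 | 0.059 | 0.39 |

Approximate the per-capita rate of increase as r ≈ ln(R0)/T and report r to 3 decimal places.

R0 = Σ lx·mx = 0 + 0.56863 + 0.41022 + 0.34036 + 0.10728 + 0.0696 + 0.02301 = 1.5191
Σ x·lx·mx = 3.32533; T = 3.32533/1.5191 = 2.18901…
r ≈ ln(R0)/T = ln(1.5191)/2.18901… = 0.19101… → 0.191

0.191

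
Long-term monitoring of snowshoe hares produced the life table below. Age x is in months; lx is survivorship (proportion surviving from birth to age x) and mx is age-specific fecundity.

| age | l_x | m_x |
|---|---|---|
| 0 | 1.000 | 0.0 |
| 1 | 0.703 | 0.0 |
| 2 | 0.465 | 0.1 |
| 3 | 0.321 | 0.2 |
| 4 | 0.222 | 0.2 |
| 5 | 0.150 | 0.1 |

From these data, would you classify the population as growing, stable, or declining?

R0 = Σ lx·mx = 0 + 0 + 0.0465 + 0.0642 + 0.0444 + 0.015 = 0.1701
R0 < 1, so the population is declining.

declining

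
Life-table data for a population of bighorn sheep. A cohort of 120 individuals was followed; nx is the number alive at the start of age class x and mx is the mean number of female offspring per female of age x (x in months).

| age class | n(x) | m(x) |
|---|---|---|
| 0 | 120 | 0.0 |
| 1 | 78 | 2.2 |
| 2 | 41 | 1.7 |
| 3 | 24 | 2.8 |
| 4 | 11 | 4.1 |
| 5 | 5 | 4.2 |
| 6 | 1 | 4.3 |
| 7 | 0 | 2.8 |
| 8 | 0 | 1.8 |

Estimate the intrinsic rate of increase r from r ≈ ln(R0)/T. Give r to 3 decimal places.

lx = nx/n0 = nx/120: 1, 0.65, 0.34167…, 0.2, 0.09167…, 0.04167…, 0.00833…, 0, 0
R0 = Σ lx·mx = 0 + 1.43 + 0.58083… + 0.56 + 0.37583… + 0.175… + 0.03583… + 0 + 0 = 3.1575…
Σ x·lx·mx = 6.865…; T = 6.865…/3.1575… = 2.17419…
r ≈ ln(R0)/T = ln(3.1575…)/2.17419… = 0.52883… → 0.529

0.529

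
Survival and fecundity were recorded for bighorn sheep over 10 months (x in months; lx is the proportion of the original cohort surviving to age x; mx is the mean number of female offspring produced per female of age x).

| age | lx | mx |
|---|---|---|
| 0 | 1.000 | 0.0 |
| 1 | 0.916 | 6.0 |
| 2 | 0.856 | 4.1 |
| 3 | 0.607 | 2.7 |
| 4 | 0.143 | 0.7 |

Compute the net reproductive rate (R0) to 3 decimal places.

10.745

lx·mx by age: 0, 5.496, 3.5096, 1.6389, 0.1001
R0 = Σ lx·mx = 10.7446 → 10.745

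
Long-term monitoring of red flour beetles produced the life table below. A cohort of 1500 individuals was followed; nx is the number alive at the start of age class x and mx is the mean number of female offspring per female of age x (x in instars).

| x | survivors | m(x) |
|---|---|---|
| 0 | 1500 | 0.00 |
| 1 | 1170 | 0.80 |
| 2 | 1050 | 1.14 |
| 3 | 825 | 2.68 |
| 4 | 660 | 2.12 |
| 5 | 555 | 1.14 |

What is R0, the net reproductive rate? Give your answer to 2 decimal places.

lx = nx/n0 = nx/1500: 1, 0.78, 0.7, 0.55, 0.44, 0.37
lx·mx by age: 0, 0.624, 0.798, 1.474, 0.9328, 0.4218
R0 = Σ lx·mx = 4.2506 → 4.25

4.25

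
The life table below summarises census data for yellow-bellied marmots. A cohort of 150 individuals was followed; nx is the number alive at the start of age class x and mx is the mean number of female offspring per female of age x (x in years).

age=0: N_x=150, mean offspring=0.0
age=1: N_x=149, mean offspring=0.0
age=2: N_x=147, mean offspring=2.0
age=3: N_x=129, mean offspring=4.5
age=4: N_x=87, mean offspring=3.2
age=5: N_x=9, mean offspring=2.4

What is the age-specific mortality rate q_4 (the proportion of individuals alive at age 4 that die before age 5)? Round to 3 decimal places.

0.897

lx = nx/n0 = nx/150: 1, 0.99333…, 0.98, 0.86, 0.58, 0.06
q_4 = (l_4 − l_5) / l_4 = (0.58 − 0.06) / 0.58
     = 0.52 / 0.58 = 0.896552… → 0.897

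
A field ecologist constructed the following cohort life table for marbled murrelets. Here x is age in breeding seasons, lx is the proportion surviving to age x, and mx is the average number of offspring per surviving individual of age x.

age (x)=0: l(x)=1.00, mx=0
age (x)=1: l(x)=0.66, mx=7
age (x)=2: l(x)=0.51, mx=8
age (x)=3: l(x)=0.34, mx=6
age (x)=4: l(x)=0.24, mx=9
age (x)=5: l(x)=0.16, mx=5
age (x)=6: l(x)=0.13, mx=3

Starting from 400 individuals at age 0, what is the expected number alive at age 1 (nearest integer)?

Expected survivors = N0 · l_1 = 400 × 0.66 = 264 → 264

264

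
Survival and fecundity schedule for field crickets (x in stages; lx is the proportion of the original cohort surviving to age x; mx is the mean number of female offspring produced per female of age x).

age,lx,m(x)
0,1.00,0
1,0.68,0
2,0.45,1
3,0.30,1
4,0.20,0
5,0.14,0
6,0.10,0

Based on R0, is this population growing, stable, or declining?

declining

R0 = Σ lx·mx = 0 + 0 + 0.45 + 0.3 + 0 + 0 + 0 = 0.75
R0 < 1, so the population is declining.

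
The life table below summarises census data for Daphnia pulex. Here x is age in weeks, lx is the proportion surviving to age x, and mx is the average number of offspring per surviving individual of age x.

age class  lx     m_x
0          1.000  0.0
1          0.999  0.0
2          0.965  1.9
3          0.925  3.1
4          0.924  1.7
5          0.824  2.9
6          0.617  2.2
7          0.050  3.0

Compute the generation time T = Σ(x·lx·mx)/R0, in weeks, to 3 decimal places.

lx·mx: 0, 0, 1.8335, 2.8675, 1.5708, 2.3896, 1.3574, 0.15 → R0 = 10.1688
x·lx·mx: 0, 0, 3.667, 8.6025, 6.2832, 11.948, 8.1444, 1.05 → Σ = 39.6951
T = 39.6951 / 10.1688 = 3.903617… → 3.904

3.904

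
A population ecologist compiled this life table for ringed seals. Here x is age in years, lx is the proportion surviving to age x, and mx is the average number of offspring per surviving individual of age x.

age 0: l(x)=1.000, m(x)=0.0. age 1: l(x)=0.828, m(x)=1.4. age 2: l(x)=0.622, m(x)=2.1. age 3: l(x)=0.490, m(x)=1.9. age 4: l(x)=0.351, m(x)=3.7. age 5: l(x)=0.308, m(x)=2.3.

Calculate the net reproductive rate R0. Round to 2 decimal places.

lx·mx by age: 0, 1.1592, 1.3062, 0.931, 1.2987, 0.7084
R0 = Σ lx·mx = 5.4035 → 5.40

5.40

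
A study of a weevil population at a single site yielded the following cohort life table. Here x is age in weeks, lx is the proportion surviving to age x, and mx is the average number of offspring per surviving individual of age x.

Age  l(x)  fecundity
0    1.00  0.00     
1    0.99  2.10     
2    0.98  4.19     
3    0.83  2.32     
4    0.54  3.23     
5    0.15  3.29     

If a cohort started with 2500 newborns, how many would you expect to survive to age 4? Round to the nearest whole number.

1350

Expected survivors = N0 · l_4 = 2500 × 0.54 = 1350 → 1350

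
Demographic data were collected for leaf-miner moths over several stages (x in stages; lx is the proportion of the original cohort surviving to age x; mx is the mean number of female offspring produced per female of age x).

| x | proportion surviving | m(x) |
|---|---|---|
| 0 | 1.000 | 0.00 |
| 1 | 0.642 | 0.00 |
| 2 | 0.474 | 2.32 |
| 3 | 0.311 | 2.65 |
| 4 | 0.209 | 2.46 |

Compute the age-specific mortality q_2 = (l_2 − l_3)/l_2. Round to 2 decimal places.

q_2 = (l_2 − l_3) / l_2 = (0.474 − 0.311) / 0.474
     = 0.163 / 0.474 = 0.343882… → 0.34

0.34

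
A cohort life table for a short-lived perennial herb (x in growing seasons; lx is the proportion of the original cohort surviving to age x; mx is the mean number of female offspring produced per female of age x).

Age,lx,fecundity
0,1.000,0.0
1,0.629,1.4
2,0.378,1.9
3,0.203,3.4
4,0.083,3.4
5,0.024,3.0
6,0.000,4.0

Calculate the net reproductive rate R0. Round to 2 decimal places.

lx·mx by age: 0, 0.8806, 0.7182, 0.6902, 0.2822, 0.072, 0
R0 = Σ lx·mx = 2.6432 → 2.64

2.64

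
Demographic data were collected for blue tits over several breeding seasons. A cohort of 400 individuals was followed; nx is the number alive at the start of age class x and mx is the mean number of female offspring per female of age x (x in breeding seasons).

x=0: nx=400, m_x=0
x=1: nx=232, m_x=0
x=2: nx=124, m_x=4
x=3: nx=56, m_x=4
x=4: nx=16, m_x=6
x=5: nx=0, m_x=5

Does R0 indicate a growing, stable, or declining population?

lx = nx/n0 = nx/400: 1, 0.58, 0.31, 0.14, 0.04, 0
R0 = Σ lx·mx = 0 + 0 + 1.24 + 0.56 + 0.24 + 0 = 2.04
R0 > 1, so the population is growing.

growing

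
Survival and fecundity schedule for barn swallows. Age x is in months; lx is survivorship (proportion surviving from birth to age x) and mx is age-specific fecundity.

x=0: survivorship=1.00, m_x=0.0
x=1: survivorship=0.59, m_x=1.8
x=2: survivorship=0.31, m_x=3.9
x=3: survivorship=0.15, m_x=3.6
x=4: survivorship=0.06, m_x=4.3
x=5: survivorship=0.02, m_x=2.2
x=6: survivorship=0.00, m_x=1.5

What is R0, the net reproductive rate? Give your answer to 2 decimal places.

3.11

lx·mx by age: 0, 1.062, 1.209, 0.54, 0.258, 0.044, 0
R0 = Σ lx·mx = 3.113 → 3.11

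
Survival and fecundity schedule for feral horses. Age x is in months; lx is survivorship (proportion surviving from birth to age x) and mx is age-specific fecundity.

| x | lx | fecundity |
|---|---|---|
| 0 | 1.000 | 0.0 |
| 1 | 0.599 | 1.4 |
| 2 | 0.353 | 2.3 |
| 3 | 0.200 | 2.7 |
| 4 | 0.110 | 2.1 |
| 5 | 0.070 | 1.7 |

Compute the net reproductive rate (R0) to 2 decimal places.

2.54

lx·mx by age: 0, 0.8386, 0.8119, 0.54, 0.231, 0.119
R0 = Σ lx·mx = 2.5405 → 2.54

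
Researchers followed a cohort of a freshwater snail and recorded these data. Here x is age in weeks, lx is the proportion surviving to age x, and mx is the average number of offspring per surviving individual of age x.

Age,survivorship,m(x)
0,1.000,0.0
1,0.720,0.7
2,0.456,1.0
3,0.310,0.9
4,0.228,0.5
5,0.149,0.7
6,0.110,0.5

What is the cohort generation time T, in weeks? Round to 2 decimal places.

lx·mx: 0, 0.504, 0.456, 0.279, 0.114, 0.1043, 0.055 → R0 = 1.5123
x·lx·mx: 0, 0.504, 0.912, 0.837, 0.456, 0.5215, 0.33 → Σ = 3.5605
T = 3.5605 / 1.5123 = 2.354361… → 2.35

2.35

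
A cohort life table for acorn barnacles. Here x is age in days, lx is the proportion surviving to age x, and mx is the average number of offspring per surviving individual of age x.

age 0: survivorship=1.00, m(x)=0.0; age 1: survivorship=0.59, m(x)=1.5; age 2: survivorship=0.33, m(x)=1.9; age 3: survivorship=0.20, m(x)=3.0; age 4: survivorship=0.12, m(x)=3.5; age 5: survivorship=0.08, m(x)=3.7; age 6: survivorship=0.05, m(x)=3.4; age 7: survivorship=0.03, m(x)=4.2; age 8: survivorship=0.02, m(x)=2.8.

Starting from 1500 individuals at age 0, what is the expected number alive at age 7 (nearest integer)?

45

Expected survivors = N0 · l_7 = 1500 × 0.03 = 45 → 45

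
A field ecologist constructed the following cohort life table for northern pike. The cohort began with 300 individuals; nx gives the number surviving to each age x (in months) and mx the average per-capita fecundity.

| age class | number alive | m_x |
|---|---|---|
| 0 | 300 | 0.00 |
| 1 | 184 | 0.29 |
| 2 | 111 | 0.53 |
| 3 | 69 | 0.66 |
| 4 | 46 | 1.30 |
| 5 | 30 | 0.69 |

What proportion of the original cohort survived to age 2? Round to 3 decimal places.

0.370

l_2 = n_2/n_0 = 111/300 = 0.37 → 0.370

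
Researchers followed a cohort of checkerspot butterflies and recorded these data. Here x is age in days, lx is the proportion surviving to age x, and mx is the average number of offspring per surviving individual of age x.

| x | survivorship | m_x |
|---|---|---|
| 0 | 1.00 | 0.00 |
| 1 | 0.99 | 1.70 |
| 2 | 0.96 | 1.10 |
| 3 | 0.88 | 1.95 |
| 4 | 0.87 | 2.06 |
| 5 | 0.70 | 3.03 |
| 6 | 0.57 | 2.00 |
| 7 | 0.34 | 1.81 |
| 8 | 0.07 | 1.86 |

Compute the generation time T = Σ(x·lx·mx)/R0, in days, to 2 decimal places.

3.79

lx·mx: 0, 1.683, 1.056, 1.716, 1.7922, 2.121, 1.14, 0.6154, 0.1302 → R0 = 10.2538
x·lx·mx: 0, 1.683, 2.112, 5.148, 7.1688, 10.605, 6.84, 4.3078, 1.0416 → Σ = 38.9062
T = 38.9062 / 10.2538 = 3.79432… → 3.79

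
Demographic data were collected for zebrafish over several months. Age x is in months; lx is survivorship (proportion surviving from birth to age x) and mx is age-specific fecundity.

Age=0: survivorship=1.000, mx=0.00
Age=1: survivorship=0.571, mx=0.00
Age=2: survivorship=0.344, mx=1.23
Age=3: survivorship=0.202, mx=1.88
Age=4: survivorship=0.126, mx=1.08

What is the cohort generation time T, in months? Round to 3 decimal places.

2.694

lx·mx: 0, 0, 0.42312, 0.37976, 0.13608 → R0 = 0.93896
x·lx·mx: 0, 0, 0.84624, 1.13928, 0.54432 → Σ = 2.52984
T = 2.52984 / 0.93896 = 2.6943… → 2.694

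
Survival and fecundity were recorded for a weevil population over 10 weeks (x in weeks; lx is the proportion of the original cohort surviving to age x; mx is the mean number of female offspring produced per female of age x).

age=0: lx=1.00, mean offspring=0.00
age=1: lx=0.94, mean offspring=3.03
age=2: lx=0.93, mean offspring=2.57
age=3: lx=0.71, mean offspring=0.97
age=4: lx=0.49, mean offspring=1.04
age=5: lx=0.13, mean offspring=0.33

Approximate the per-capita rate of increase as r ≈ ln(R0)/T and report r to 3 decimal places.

R0 = Σ lx·mx = 0 + 2.8482 + 2.3901 + 0.6887 + 0.5096 + 0.0429 = 6.4795
Σ x·lx·mx = 11.9474; T = 11.9474/6.4795 = 1.84388…
r ≈ ln(R0)/T = ln(6.4795)/1.84388… = 1.01343… → 1.013

1.013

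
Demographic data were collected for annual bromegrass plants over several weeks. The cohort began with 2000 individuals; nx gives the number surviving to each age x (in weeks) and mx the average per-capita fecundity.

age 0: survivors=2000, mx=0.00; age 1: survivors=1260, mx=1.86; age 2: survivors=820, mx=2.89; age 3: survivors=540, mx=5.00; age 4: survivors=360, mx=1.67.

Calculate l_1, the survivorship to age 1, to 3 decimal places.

l_1 = n_1/n_0 = 1260/2000 = 0.63 → 0.630

0.630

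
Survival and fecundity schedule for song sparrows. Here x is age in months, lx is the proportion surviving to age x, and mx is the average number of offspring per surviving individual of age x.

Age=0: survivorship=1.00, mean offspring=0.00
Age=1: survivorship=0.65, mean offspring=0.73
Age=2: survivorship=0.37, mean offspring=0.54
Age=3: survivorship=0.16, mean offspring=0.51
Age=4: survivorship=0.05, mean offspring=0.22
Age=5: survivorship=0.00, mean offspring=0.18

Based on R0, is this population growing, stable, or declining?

R0 = Σ lx·mx = 0 + 0.4745 + 0.1998 + 0.0816 + 0.011 + 0 = 0.7669
R0 < 1, so the population is declining.

declining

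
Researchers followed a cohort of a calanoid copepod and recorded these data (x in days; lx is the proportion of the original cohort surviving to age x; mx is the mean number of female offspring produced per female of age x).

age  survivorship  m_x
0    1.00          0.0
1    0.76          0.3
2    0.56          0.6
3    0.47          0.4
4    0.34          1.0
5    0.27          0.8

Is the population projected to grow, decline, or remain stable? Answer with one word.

growing

R0 = Σ lx·mx = 0 + 0.228 + 0.336 + 0.188 + 0.34 + 0.216 = 1.308
R0 > 1, so the population is growing.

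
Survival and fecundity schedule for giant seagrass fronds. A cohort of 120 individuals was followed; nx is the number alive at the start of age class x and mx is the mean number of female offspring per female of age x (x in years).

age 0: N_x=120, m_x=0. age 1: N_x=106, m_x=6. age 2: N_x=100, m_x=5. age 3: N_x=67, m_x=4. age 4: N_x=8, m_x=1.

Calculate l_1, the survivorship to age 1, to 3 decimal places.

l_1 = n_1/n_0 = 106/120 = 0.883333… → 0.883

0.883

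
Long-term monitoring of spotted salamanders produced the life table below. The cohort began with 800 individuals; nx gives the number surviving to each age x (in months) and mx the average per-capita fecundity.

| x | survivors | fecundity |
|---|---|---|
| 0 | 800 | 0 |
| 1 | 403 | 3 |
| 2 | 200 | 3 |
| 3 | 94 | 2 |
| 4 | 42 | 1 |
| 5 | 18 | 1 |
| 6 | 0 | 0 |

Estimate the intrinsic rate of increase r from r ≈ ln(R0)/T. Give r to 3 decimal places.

0.601

lx = nx/n0 = nx/800: 1, 0.50375, 0.25, 0.1175, 0.0525, 0.0225, 0
R0 = Σ lx·mx = 0 + 1.51125 + 0.75 + 0.235 + 0.0525 + 0.0225 + 0 = 2.57125
Σ x·lx·mx = 4.03875; T = 4.03875/2.57125 = 1.57073…
r ≈ ln(R0)/T = ln(2.57125)/1.57073… = 0.60124… → 0.601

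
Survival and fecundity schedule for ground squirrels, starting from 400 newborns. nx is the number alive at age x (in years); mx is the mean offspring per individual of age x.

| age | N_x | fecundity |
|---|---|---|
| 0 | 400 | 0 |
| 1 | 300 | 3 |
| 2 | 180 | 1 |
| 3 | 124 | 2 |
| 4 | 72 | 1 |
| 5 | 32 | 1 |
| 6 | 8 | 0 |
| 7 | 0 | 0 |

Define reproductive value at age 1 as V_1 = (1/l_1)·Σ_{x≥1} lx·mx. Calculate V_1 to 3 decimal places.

4.773

lx = nx/n0 = nx/400: 1, 0.75, 0.45, 0.31, 0.18, 0.08, 0.02, 0
lx·mx for x ≥ 1: 2.25, 0.45, 0.62, 0.18, 0.08, 0, 0 → sum = 3.58
V_1 = 3.58 / l_1 = 3.58 / 0.75 = 4.773333… → 4.773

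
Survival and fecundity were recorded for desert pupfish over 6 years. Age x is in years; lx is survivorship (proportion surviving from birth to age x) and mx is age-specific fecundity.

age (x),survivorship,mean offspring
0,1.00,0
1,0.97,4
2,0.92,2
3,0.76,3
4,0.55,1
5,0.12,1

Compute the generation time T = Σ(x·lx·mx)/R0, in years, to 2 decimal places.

lx·mx: 0, 3.88, 1.84, 2.28, 0.55, 0.12 → R0 = 8.67
x·lx·mx: 0, 3.88, 3.68, 6.84, 2.2, 0.6 → Σ = 17.2
T = 17.2 / 8.67 = 1.983852… → 1.98

1.98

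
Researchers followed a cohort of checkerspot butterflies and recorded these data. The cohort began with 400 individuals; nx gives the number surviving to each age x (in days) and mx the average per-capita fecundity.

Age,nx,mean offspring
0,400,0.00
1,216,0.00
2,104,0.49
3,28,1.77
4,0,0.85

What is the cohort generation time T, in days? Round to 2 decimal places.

lx = nx/n0 = nx/400: 1, 0.54, 0.26, 0.07, 0
lx·mx: 0, 0, 0.1274, 0.1239, 0 → R0 = 0.2513
x·lx·mx: 0, 0, 0.2548, 0.3717, 0 → Σ = 0.6265
T = 0.6265 / 0.2513 = 2.493036… → 2.49

2.49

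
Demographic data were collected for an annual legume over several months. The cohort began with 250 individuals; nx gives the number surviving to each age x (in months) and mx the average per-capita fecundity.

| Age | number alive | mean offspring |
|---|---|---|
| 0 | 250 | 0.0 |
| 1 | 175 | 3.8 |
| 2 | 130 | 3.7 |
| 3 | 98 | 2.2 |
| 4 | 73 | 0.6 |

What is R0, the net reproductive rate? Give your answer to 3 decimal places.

lx = nx/n0 = nx/250: 1, 0.7, 0.52, 0.392, 0.292
lx·mx by age: 0, 2.66, 1.924, 0.8624, 0.1752
R0 = Σ lx·mx = 5.6216 → 5.622

5.622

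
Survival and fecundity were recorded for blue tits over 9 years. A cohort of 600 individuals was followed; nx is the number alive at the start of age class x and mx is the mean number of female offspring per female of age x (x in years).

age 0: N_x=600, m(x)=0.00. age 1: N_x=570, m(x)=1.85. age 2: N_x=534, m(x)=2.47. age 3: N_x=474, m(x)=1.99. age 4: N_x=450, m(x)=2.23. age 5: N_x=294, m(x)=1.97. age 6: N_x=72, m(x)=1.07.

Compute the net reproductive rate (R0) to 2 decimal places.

8.29

lx = nx/n0 = nx/600: 1, 0.95, 0.89, 0.79, 0.75, 0.49, 0.12
lx·mx by age: 0, 1.7575, 2.1983, 1.5721, 1.6725, 0.9653, 0.1284
R0 = Σ lx·mx = 8.2941 → 8.29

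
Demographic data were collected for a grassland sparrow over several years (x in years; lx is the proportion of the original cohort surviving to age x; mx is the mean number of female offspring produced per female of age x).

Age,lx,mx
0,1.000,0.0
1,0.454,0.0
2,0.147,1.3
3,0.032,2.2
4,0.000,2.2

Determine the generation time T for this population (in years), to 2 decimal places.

lx·mx: 0, 0, 0.1911, 0.0704, 0 → R0 = 0.2615
x·lx·mx: 0, 0, 0.3822, 0.2112, 0 → Σ = 0.5934
T = 0.5934 / 0.2615 = 2.269216… → 2.27

2.27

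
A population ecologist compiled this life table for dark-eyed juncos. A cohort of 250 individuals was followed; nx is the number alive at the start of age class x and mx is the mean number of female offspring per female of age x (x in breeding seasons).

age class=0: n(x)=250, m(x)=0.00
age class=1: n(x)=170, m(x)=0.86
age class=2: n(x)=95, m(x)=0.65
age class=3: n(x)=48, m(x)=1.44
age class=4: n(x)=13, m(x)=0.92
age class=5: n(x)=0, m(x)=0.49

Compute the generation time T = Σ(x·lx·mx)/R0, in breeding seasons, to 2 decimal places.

lx = nx/n0 = nx/250: 1, 0.68, 0.38, 0.192, 0.052, 0
lx·mx: 0, 0.5848, 0.247, 0.27648, 0.04784, 0 → R0 = 1.15612
x·lx·mx: 0, 0.5848, 0.494, 0.82944, 0.19136, 0 → Σ = 2.0996
T = 2.0996 / 1.15612 = 1.816074… → 1.82

1.82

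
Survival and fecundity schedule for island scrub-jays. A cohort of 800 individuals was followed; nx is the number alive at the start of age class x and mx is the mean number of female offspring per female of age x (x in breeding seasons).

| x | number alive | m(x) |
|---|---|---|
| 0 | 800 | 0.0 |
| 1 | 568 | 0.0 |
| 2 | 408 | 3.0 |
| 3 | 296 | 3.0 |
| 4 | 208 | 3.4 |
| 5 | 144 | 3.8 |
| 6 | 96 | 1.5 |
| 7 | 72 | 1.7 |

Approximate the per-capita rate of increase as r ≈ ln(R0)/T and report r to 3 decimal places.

lx = nx/n0 = nx/800: 1, 0.71, 0.51, 0.37, 0.26, 0.18, 0.12, 0.09
R0 = Σ lx·mx = 0 + 0 + 1.53 + 1.11 + 0.884 + 0.684 + 0.18 + 0.153 = 4.541
Σ x·lx·mx = 15.497; T = 15.497/4.541 = 3.41268…
r ≈ ln(R0)/T = ln(4.541)/3.41268… = 0.44339… → 0.443

0.443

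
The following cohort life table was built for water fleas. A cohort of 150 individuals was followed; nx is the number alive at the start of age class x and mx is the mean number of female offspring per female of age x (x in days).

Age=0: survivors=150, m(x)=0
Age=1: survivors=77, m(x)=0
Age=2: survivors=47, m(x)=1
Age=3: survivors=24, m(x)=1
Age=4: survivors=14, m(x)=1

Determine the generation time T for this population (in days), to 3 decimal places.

2.612

lx = nx/n0 = nx/150: 1, 0.51333…, 0.31333…, 0.16, 0.09333…
lx·mx: 0, 0, 0.313333…, 0.16, 0.093333… → R0 = 0.566667…
x·lx·mx: 0, 0, 0.626667…, 0.48, 0.373333… → Σ = 1.48…
T = 1.48… / 0.566667… = 2.611765… → 2.612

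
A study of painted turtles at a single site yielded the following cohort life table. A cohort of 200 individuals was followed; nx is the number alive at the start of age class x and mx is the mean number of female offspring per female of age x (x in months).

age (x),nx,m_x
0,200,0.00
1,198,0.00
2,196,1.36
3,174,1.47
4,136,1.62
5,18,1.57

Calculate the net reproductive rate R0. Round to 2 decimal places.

3.85

lx = nx/n0 = nx/200: 1, 0.99, 0.98, 0.87, 0.68, 0.09
lx·mx by age: 0, 0, 1.3328, 1.2789, 1.1016, 0.1413
R0 = Σ lx·mx = 3.8546 → 3.85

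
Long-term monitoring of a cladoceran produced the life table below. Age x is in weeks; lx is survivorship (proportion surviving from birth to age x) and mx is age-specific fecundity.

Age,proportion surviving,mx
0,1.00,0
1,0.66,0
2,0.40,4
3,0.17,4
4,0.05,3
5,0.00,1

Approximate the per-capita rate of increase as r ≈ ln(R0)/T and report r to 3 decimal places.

0.369

R0 = Σ lx·mx = 0 + 0 + 1.6 + 0.68 + 0.15 + 0 = 2.43
Σ x·lx·mx = 5.84; T = 5.84/2.43 = 2.40329…
r ≈ ln(R0)/T = ln(2.43)/2.40329… = 0.36945… → 0.369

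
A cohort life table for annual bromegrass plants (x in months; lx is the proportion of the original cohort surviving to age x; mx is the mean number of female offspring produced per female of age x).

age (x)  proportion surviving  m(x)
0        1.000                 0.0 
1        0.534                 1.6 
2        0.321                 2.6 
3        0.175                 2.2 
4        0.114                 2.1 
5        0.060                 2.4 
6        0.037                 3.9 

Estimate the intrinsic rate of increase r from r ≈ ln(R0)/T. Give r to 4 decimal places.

R0 = Σ lx·mx = 0 + 0.8544 + 0.8346 + 0.385 + 0.2394 + 0.144 + 0.1443 = 2.6017
Σ x·lx·mx = 6.222; T = 6.222/2.6017 = 2.39151…
r ≈ ln(R0)/T = ln(2.6017)/2.39151… = 0.399816… → 0.3998

0.3998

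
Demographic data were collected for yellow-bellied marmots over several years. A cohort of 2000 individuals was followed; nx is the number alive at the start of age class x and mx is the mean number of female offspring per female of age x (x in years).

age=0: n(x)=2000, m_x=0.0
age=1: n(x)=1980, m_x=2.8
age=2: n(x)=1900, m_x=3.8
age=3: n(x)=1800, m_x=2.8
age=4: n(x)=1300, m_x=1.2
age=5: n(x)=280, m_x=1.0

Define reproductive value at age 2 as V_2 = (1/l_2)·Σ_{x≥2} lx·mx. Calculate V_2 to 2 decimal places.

lx = nx/n0 = nx/2000: 1, 0.99, 0.95, 0.9, 0.65, 0.14
lx·mx for x ≥ 2: 3.61, 2.52, 0.78, 0.14 → sum = 7.05
V_2 = 7.05 / l_2 = 7.05 / 0.95 = 7.421053… → 7.42

7.42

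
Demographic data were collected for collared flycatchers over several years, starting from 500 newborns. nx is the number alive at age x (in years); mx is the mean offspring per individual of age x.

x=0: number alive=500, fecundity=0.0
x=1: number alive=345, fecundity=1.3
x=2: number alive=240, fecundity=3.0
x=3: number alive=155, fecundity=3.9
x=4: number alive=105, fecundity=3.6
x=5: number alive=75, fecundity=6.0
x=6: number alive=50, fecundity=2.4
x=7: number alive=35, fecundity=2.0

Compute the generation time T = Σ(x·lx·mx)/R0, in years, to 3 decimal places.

3.108

lx = nx/n0 = nx/500: 1, 0.69, 0.48, 0.31, 0.21, 0.15, 0.1, 0.07
lx·mx: 0, 0.897, 1.44, 1.209, 0.756, 0.9, 0.24, 0.14 → R0 = 5.582
x·lx·mx: 0, 0.897, 2.88, 3.627, 3.024, 4.5, 1.44, 0.98 → Σ = 17.348
T = 17.348 / 5.582 = 3.107847… → 3.108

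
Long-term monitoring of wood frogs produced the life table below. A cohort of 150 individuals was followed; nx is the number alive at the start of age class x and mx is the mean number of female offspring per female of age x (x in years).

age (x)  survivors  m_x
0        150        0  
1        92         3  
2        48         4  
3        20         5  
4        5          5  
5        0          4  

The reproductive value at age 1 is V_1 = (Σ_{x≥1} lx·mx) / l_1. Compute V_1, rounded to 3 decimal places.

lx = nx/n0 = nx/150: 1, 0.61333…, 0.32, 0.13333…, 0.03333…, 0
lx·mx for x ≥ 1: 1.84…, 1.28, 0.666667…, 0.166667…, 0 → sum = 3.953333…
V_1 = 3.953333… / l_1 = 3.953333… / 0.613333… = 6.445652… → 6.446

6.446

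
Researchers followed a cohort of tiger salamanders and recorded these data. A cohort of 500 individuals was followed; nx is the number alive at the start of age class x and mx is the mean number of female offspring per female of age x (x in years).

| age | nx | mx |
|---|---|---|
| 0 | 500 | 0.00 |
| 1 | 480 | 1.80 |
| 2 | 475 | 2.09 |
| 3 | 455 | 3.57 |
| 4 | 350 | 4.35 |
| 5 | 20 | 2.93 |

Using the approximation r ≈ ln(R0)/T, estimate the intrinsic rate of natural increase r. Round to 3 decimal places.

0.831

lx = nx/n0 = nx/500: 1, 0.96, 0.95, 0.91, 0.7, 0.04
R0 = Σ lx·mx = 0 + 1.728 + 1.9855 + 3.2487 + 3.045 + 0.1172 = 10.1244
Σ x·lx·mx = 28.2111; T = 28.2111/10.1244 = 2.78645…
r ≈ ln(R0)/T = ln(10.1244)/2.78645… = 0.83079… → 0.831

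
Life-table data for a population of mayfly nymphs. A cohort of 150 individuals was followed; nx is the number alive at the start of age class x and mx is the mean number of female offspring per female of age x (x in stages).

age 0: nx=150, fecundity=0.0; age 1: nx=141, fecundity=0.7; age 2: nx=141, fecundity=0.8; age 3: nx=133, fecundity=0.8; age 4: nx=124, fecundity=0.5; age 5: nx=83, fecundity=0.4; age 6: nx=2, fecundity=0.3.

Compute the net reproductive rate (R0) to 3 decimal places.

2.758

lx = nx/n0 = nx/150: 1, 0.94, 0.94, 0.88667…, 0.82667…, 0.55333…, 0.01333…
lx·mx by age: 0, 0.658, 0.752, 0.709333…, 0.413333…, 0.221333…, 0.004…
R0 = Σ lx·mx = 2.758… → 2.758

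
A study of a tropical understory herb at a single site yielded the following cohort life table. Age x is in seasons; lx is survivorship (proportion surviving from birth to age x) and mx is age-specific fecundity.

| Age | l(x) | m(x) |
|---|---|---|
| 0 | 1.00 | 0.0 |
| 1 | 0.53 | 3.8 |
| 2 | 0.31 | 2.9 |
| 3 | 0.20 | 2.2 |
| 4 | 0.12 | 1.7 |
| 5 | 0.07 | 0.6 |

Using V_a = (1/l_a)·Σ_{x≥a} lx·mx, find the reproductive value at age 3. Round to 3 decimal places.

3.430

lx·mx for x ≥ 3: 0.44, 0.204, 0.042 → sum = 0.686
V_3 = 0.686 / l_3 = 0.686 / 0.2 = 3.43 → 3.430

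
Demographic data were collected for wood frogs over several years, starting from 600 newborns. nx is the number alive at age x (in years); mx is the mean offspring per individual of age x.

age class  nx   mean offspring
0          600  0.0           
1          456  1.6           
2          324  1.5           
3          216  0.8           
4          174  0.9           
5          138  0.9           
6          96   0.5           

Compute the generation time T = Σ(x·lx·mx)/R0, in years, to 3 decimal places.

2.187

lx = nx/n0 = nx/600: 1, 0.76, 0.54, 0.36, 0.29, 0.23, 0.16
lx·mx: 0, 1.216, 0.81, 0.288, 0.261, 0.207, 0.08 → R0 = 2.862
x·lx·mx: 0, 1.216, 1.62, 0.864, 1.044, 1.035, 0.48 → Σ = 6.259
T = 6.259 / 2.862 = 2.186932… → 2.187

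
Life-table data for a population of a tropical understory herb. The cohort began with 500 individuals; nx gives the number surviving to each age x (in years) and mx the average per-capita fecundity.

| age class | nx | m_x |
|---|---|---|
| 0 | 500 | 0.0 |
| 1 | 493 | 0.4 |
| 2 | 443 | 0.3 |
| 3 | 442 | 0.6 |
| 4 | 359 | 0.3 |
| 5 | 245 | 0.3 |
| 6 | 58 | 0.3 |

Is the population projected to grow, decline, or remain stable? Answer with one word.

lx = nx/n0 = nx/500: 1, 0.986, 0.886, 0.884, 0.718, 0.49, 0.116
R0 = Σ lx·mx = 0 + 0.3944 + 0.2658 + 0.5304 + 0.2154 + 0.147 + 0.0348 = 1.5878
R0 > 1, so the population is growing.

growing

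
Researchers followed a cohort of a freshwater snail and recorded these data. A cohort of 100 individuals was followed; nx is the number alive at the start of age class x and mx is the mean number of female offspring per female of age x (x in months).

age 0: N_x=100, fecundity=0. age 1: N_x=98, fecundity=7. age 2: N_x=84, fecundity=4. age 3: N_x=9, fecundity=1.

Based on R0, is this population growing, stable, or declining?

growing

lx = nx/n0 = nx/100: 1, 0.98, 0.84, 0.09
R0 = Σ lx·mx = 0 + 6.86 + 3.36 + 0.09 = 10.31
R0 > 1, so the population is growing.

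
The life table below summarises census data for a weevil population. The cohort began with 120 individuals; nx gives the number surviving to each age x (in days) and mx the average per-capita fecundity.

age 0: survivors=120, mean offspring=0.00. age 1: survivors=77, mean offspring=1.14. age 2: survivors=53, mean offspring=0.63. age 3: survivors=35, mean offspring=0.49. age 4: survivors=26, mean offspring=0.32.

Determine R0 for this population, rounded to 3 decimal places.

lx = nx/n0 = nx/120: 1, 0.64167…, 0.44167…, 0.29167…, 0.21667…
lx·mx by age: 0, 0.7315…, 0.27825…, 0.142917…, 0.069333…
R0 = Σ lx·mx = 1.222… → 1.222

1.222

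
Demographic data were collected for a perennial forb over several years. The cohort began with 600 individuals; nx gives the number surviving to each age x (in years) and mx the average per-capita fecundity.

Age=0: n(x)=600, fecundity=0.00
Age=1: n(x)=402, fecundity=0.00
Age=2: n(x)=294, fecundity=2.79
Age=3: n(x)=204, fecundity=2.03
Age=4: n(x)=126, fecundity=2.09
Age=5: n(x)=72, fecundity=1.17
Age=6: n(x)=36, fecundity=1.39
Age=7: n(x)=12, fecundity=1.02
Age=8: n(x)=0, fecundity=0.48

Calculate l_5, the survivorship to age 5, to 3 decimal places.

l_5 = n_5/n_0 = 72/600 = 0.12 → 0.120

0.120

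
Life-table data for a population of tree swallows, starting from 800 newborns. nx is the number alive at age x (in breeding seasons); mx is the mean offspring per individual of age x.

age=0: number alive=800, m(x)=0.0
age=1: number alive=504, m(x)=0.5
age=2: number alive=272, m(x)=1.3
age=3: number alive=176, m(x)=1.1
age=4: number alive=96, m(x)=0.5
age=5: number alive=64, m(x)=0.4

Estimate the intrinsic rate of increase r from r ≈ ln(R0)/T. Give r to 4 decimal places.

lx = nx/n0 = nx/800: 1, 0.63, 0.34, 0.22, 0.12, 0.08
R0 = Σ lx·mx = 0 + 0.315 + 0.442 + 0.242 + 0.06 + 0.032 = 1.091
Σ x·lx·mx = 2.325; T = 2.325/1.091 = 2.13107…
r ≈ ln(R0)/T = ln(1.091)/2.13107… = 0.040869… → 0.0409

0.0409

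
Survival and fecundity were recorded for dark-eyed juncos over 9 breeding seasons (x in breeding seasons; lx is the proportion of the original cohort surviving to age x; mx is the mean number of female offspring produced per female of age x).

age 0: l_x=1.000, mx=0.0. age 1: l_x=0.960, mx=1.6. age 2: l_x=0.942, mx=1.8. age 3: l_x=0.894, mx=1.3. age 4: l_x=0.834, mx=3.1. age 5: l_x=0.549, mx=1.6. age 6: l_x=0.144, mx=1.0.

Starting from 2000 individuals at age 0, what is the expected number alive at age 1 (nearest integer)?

Expected survivors = N0 · l_1 = 2000 × 0.960 = 1920 → 1920

1920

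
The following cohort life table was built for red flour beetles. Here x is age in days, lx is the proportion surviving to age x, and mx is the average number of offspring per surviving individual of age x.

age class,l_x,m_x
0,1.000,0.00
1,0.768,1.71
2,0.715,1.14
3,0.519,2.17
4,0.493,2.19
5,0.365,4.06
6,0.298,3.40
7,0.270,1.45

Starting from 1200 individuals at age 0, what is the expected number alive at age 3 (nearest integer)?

Expected survivors = N0 · l_3 = 1200 × 0.519 = 622.8 → 623

623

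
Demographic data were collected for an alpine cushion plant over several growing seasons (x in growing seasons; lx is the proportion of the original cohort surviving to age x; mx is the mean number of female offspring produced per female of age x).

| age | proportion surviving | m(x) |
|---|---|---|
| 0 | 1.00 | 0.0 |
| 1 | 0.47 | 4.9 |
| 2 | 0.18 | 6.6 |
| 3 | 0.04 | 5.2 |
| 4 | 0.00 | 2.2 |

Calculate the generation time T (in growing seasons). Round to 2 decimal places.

lx·mx: 0, 2.303, 1.188, 0.208, 0 → R0 = 3.699
x·lx·mx: 0, 2.303, 2.376, 0.624, 0 → Σ = 5.303
T = 5.303 / 3.699 = 1.433631… → 1.43

1.43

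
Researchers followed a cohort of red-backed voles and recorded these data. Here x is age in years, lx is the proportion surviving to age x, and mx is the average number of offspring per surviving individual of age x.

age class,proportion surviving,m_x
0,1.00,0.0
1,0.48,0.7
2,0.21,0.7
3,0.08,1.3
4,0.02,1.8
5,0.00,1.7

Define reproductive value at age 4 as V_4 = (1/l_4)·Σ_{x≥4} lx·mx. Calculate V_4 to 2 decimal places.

lx·mx for x ≥ 4: 0.036, 0 → sum = 0.036
V_4 = 0.036 / l_4 = 0.036 / 0.02 = 1.8 → 1.80

1.80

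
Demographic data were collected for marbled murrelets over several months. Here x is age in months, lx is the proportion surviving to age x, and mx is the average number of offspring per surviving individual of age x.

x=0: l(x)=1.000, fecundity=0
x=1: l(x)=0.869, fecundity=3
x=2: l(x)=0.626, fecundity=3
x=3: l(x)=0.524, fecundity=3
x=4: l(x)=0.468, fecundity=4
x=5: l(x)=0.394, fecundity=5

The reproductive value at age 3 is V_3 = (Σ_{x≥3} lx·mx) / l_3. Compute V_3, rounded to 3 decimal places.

lx·mx for x ≥ 3: 1.572, 1.872, 1.97 → sum = 5.414
V_3 = 5.414 / l_3 = 5.414 / 0.524 = 10.332061… → 10.332

10.332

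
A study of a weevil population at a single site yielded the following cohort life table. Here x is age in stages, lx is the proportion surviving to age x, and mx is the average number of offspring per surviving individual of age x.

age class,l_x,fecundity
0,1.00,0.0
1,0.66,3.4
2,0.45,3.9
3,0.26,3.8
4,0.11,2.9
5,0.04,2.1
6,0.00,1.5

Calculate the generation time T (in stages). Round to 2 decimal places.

lx·mx: 0, 2.244, 1.755, 0.988, 0.319, 0.084, 0 → R0 = 5.39
x·lx·mx: 0, 2.244, 3.51, 2.964, 1.276, 0.42, 0 → Σ = 10.414
T = 10.414 / 5.39 = 1.932096… → 1.93

1.93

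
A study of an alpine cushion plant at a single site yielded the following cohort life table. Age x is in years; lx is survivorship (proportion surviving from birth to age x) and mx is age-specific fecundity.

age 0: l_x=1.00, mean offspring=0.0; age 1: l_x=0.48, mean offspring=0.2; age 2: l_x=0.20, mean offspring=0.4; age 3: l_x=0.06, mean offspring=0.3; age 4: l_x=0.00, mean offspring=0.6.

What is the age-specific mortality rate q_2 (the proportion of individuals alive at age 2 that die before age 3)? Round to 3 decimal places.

q_2 = (l_2 − l_3) / l_2 = (0.2 − 0.06) / 0.2
     = 0.14 / 0.2 = 0.7 → 0.700

0.700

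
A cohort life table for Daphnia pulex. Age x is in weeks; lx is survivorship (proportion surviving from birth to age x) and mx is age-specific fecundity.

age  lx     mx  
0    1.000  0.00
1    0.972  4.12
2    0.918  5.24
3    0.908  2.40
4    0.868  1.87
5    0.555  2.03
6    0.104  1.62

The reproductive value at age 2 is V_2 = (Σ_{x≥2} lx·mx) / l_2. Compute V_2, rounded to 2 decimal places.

lx·mx for x ≥ 2: 4.81032, 2.1792, 1.62316, 1.12665, 0.16848 → sum = 9.90781
V_2 = 9.90781 / l_2 = 9.90781 / 0.918 = 10.792821… → 10.79

10.79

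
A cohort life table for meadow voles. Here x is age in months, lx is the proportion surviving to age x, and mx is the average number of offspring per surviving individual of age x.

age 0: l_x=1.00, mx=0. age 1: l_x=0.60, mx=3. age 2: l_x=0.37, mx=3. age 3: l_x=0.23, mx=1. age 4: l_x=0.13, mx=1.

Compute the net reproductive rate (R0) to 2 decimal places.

lx·mx by age: 0, 1.8, 1.11, 0.23, 0.13
R0 = Σ lx·mx = 3.27 → 3.27

3.27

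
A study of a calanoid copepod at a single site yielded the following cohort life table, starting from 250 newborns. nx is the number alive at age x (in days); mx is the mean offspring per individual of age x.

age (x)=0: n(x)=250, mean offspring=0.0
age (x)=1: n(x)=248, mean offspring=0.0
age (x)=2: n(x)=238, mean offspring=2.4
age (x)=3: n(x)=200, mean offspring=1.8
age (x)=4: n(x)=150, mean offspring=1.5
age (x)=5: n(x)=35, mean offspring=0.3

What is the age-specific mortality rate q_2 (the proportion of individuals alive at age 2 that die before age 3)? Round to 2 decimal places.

0.16

lx = nx/n0 = nx/250: 1, 0.992, 0.952, 0.8, 0.6, 0.14
q_2 = (l_2 − l_3) / l_2 = (0.952 − 0.8) / 0.952
     = 0.152 / 0.952 = 0.159664… → 0.16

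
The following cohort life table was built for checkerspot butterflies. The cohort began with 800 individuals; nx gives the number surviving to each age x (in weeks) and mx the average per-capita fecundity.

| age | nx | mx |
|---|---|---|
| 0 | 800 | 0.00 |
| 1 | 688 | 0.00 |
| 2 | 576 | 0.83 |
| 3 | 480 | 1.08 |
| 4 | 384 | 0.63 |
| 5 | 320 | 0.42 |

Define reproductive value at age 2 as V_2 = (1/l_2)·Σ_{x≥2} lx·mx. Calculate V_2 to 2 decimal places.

lx = nx/n0 = nx/800: 1, 0.86, 0.72, 0.6, 0.48, 0.4
lx·mx for x ≥ 2: 0.5976, 0.648, 0.3024, 0.168 → sum = 1.716
V_2 = 1.716 / l_2 = 1.716 / 0.72 = 2.383333… → 2.38

2.38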